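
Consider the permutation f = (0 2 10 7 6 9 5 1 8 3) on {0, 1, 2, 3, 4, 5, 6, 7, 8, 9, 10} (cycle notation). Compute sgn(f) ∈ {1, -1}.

-1

The cycle lengths are 10, 1.
A cycle of length ℓ contributes ℓ−1 transpositions, so f is a product of 9 transpositions — odd.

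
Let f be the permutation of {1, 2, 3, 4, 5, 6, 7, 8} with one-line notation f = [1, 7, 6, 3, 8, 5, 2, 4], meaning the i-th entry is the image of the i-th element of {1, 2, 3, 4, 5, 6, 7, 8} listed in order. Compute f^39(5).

Tracing 5 → 8 → … returns to 5 after 5 steps, so 5 lies in a 5-cycle (3, 6, 5, 8, 4).
On a 5-cycle, f^5 is the identity, so f^39 = f^4 there (39 ≡ 4 mod 5).
Stepping 4 places around the cycle: 5 → 8 → 4 → 3 → 6.

6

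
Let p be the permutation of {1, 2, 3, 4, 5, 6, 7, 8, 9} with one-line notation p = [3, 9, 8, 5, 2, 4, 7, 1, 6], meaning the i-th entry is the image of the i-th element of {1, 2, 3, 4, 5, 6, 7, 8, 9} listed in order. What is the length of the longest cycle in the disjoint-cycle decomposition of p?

5

Decomposing into disjoint cycles gives (1 3 8)(2 9 6 4 5); the longest has length 5.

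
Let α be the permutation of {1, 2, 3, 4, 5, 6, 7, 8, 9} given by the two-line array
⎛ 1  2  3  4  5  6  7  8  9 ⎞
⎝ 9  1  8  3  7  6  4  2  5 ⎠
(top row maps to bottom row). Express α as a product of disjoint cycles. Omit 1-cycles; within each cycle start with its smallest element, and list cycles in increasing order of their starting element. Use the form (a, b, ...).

Start at 1 and follow images: 1 → 9 → 5 → 7 → 4 → 3 → 8 → 2 → 1, giving the cycle (1, 9, 5, 7, 4, 3, 8, 2).
Repeating from the next unused element and collecting all non-trivial cycles gives (1, 9, 5, 7, 4, 3, 8, 2).

(1, 9, 5, 7, 4, 3, 8, 2)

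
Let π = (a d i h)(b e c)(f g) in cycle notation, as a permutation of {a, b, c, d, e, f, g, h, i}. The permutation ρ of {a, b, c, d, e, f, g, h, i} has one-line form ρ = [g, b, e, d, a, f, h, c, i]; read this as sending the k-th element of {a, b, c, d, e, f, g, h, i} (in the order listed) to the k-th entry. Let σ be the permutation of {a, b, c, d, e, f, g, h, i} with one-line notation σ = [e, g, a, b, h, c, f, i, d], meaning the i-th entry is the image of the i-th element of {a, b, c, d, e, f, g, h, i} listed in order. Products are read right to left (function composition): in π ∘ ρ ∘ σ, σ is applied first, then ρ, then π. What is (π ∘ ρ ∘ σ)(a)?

Chase a: σ(a) = e; ρ(e) = a; π(a) = d. Hence (π ∘ ρ ∘ σ)(a) = d.

d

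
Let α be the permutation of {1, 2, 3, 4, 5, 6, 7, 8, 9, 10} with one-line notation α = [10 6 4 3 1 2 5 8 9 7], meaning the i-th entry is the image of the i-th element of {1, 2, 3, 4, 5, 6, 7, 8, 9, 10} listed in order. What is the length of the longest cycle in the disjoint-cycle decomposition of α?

4

Decomposing into disjoint cycles gives (1, 10, 7, 5)(2, 6)(3, 4); the longest has length 4.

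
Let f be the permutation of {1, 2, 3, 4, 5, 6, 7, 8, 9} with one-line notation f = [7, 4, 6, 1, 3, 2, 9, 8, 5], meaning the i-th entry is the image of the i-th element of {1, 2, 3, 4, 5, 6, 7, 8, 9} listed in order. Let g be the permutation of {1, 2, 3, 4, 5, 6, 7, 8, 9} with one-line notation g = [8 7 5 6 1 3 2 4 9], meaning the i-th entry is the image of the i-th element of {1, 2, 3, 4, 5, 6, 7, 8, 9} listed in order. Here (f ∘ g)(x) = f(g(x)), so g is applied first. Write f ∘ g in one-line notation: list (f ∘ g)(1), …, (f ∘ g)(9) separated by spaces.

8 9 3 2 7 6 4 1 5

(f ∘ g)(x) = f(g(x)). Computing each image: f(g(1)) = f(8) = 8, f(g(2)) = f(7) = 9, f(g(3)) = f(5) = 3, f(g(4)) = f(6) = 2, f(g(5)) = f(1) = 7, f(g(6)) = f(3) = 6, f(g(7)) = f(2) = 4, f(g(8)) = f(4) = 1, f(g(9)) = f(9) = 5.
Hence f ∘ g = [8 9 3 2 7 6 4 1 5].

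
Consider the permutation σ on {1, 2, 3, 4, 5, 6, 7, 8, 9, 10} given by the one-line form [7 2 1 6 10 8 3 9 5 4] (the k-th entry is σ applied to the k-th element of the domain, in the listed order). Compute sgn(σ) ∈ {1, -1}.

-1

In disjoint-cycle form the cycle lengths are 6, 3, 1.
A cycle of length ℓ contributes ℓ−1 transpositions, so σ is a product of 5 + 2 = 7 transpositions — odd.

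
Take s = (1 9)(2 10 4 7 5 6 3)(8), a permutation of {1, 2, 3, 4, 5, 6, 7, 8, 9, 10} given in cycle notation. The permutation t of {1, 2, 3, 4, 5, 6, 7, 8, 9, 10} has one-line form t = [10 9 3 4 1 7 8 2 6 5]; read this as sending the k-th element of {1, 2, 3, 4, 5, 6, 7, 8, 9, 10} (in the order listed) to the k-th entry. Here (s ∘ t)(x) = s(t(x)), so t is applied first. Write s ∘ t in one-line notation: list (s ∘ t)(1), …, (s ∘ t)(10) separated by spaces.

(s ∘ t)(x) = s(t(x)). Computing each image: s(t(1)) = s(10) = 4, s(t(2)) = s(9) = 1, s(t(3)) = s(3) = 2, s(t(4)) = s(4) = 7, s(t(5)) = s(1) = 9, s(t(6)) = s(7) = 5, s(t(7)) = s(8) = 8, s(t(8)) = s(2) = 10, s(t(9)) = s(6) = 3, s(t(10)) = s(5) = 6.
Hence s ∘ t = [4 1 2 7 9 5 8 10 3 6].

4 1 2 7 9 5 8 10 3 6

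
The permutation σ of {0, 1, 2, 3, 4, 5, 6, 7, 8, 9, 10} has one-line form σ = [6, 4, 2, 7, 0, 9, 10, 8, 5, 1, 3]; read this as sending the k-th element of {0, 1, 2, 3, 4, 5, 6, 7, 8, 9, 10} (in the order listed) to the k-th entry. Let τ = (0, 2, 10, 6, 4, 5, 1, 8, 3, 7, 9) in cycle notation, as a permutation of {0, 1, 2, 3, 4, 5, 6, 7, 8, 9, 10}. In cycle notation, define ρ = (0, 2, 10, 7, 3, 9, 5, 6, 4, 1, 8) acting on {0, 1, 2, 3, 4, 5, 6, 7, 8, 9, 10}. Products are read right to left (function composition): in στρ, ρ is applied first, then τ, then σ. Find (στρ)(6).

Apply the permutations in order: ρ(6) = 4, then τ(4) = 5, then σ(5) = 9. So (στρ)(6) = 9.

9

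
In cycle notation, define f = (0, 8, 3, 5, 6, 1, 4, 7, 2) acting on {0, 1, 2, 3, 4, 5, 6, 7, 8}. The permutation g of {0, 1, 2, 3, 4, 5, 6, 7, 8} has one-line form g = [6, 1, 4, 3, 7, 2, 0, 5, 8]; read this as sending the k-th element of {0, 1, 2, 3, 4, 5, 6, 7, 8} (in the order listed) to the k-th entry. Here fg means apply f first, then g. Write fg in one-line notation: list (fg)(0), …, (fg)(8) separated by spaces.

8 7 6 2 5 0 1 4 3

For each element, apply f then g: 0 → 8 → 8; 1 → 4 → 7; 2 → 0 → 6; 3 → 5 → 2; 4 → 7 → 5; 5 → 6 → 0; 6 → 1 → 1; 7 → 2 → 4; 8 → 3 → 3.
Collecting the images, fg = [8 7 6 2 5 0 1 4 3].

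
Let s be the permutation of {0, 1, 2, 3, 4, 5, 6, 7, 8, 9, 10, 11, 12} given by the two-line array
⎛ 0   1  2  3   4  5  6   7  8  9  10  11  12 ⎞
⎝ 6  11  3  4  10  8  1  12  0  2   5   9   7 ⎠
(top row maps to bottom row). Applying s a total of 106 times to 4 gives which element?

11

Tracing 4 → 10 → … returns to 4 after 11 steps, so 4 lies in an 11-cycle (0, 6, 1, 11, 9, 2, 3, 4, 10, 5, 8).
Since the cycle has length 11, s^106 acts on it the same as s^7 (106 mod 11 = 7).
Advancing 7 steps from 4: 4 → 10 → 5 → 8 → 0 → 6 → 1 → 11.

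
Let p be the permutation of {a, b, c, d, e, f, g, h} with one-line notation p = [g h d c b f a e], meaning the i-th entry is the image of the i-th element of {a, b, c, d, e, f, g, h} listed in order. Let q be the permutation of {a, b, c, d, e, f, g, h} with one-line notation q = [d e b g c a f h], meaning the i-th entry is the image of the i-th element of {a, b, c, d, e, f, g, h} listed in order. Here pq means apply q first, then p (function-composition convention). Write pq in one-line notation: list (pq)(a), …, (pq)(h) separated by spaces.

c b h a d g f e

Chase each element through q then p: a → d → c; b → e → b; c → b → h; d → g → a; e → c → d; f → a → g; g → f → f; h → h → e.
So pq in one-line form is c b h a d g f e.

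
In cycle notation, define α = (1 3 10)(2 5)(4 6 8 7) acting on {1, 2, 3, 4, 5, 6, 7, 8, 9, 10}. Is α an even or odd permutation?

even

The cycle lengths are 4, 3, 2, 1.
A cycle of length ℓ contributes ℓ−1 transpositions, so α is a product of 3 + 2 + 1 = 6 transpositions — even.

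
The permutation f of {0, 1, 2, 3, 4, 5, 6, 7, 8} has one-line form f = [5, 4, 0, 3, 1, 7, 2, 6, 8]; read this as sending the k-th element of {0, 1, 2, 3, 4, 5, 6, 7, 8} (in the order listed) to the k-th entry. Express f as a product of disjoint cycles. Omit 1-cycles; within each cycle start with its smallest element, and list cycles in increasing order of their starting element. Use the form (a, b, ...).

(0, 5, 7, 6, 2)(1, 4)

Iterating f from 0 gives 0 → 5 → 7 → 6 → 2 → 0; that is the 5-cycle (0, 5, 7, 6, 2).
Repeating from the next unused element and collecting all non-trivial cycles gives (0, 5, 7, 6, 2)(1, 4).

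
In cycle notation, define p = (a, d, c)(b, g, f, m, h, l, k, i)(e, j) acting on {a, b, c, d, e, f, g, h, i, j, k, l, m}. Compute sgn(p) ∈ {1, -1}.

1

The cycle lengths are 8, 3, 2.
A cycle of length ℓ contributes ℓ−1 transpositions, so p is a product of 7 + 2 + 1 = 10 transpositions — even.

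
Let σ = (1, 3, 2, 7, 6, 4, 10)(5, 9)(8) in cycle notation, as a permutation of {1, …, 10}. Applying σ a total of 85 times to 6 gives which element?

6 lies in the 7-cycle (1, 3, 2, 7, 6, 4, 10).
Since the cycle has length 7, σ^85 acts on it the same as σ^1 (85 mod 7 = 1).
Stepping 1 place around the cycle: 6 → 4.

4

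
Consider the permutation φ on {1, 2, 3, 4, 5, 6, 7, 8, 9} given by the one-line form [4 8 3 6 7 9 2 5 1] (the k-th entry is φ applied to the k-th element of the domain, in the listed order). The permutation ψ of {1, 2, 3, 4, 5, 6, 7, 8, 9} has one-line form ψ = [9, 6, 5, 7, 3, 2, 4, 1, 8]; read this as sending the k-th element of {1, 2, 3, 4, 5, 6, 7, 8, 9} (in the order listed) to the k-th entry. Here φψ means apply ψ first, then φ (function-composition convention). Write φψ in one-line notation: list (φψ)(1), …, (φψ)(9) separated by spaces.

For each element, apply ψ then φ: 1 → 9 → 1; 2 → 6 → 9; 3 → 5 → 7; 4 → 7 → 2; 5 → 3 → 3; 6 → 2 → 8; 7 → 4 → 6; 8 → 1 → 4; 9 → 8 → 5.
Collecting the images, φψ = [1 9 7 2 3 8 6 4 5].

1 9 7 2 3 8 6 4 5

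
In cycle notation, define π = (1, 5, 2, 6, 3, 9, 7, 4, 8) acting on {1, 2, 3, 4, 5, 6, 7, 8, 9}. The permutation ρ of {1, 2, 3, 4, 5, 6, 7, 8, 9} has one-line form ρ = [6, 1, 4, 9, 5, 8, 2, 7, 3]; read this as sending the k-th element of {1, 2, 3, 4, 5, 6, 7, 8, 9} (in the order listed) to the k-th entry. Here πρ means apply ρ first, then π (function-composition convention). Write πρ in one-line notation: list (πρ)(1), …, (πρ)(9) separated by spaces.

(πρ)(x) = π(ρ(x)). Computing each image: π(ρ(1)) = π(6) = 3, π(ρ(2)) = π(1) = 5, π(ρ(3)) = π(4) = 8, π(ρ(4)) = π(9) = 7, π(ρ(5)) = π(5) = 2, π(ρ(6)) = π(8) = 1, π(ρ(7)) = π(2) = 6, π(ρ(8)) = π(7) = 4, π(ρ(9)) = π(3) = 9.
Hence πρ = [3 5 8 7 2 1 6 4 9].

3 5 8 7 2 1 6 4 9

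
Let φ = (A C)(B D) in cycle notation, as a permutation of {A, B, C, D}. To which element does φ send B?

Within (B D), B ↦ D.

D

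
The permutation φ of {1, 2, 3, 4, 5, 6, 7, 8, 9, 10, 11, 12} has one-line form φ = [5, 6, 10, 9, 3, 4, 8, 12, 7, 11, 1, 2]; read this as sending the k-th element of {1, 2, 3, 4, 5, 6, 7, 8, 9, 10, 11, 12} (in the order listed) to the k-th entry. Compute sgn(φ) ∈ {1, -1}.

1

In disjoint-cycle form the cycle lengths are 7, 5.
A cycle of length ℓ contributes ℓ−1 transpositions, so φ is a product of 6 + 4 = 10 transpositions — even.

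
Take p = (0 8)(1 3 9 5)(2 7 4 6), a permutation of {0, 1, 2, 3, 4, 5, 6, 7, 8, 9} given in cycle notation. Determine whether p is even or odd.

odd

The cycle lengths are 4, 4, 2.
A cycle of length ℓ contributes ℓ−1 transpositions, so p is a product of 3 + 3 + 1 = 7 transpositions — odd.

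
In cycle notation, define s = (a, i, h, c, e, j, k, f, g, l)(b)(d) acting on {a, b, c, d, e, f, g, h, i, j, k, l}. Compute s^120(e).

e

e lies in the 10-cycle (a, i, h, c, e, j, k, f, g, l).
On a 10-cycle, s^10 is the identity, so s^120 = s^0 there (120 ≡ 0 mod 10).
So s^120(e) = e.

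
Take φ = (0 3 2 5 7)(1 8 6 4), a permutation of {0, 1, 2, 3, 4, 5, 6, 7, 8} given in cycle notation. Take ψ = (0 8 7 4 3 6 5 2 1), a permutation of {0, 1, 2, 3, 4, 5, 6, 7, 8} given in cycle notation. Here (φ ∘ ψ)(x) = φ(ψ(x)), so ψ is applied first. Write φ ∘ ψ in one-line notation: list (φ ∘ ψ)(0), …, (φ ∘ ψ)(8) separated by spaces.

Chase each element through ψ then φ: 0 → 8 → 6; 1 → 0 → 3; 2 → 1 → 8; 3 → 6 → 4; 4 → 3 → 2; 5 → 2 → 5; 6 → 5 → 7; 7 → 4 → 1; 8 → 7 → 0.
Collecting the images, φ ∘ ψ = [6 3 8 4 2 5 7 1 0].

6 3 8 4 2 5 7 1 0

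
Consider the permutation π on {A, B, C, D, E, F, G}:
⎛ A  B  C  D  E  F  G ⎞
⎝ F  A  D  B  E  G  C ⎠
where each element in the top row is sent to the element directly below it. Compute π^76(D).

Tracing D → B → … returns to D after 6 steps, so D lies in a 6-cycle (A, F, G, C, D, B).
On a 6-cycle, π^6 is the identity, so π^76 = π^4 there (76 ≡ 4 mod 6).
Advancing 4 steps from D: D → B → A → F → G.

G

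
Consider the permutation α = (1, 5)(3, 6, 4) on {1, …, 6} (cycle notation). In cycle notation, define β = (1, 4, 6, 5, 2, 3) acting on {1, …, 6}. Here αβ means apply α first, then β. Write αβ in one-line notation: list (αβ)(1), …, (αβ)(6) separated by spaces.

2 3 5 1 4 6

For each element, apply α then β: 1 → 5 → 2; 2 → 2 → 3; 3 → 6 → 5; 4 → 3 → 1; 5 → 1 → 4; 6 → 4 → 6.
So αβ in one-line form is 2 3 5 1 4 6.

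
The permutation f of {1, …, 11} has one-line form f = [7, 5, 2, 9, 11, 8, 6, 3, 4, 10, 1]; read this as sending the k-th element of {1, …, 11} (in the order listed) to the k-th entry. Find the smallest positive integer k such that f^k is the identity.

8

The disjoint-cycle form of f has cycle lengths 8, 2, 1.
The order is lcm(8, 2) = 8.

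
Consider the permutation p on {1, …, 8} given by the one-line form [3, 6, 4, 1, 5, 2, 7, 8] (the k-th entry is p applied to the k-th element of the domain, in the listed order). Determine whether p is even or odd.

In disjoint-cycle form the cycle lengths are 3, 2, 1, 1, 1.
A cycle of length ℓ contributes ℓ−1 transpositions, so p is a product of 2 + 1 = 3 transpositions — odd.

odd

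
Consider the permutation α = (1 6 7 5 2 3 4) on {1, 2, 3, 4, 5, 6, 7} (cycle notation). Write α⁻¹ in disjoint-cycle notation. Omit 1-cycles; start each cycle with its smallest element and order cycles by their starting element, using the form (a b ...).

(1 4 3 2 5 7 6)

The inverse reverses each cycle.
Reversing each cycle of α and rotating so the smallest element leads gives (1 4 3 2 5 7 6).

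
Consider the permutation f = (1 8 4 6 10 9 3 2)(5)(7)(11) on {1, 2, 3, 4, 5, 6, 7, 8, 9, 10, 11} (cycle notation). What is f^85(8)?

8 lies in the 8-cycle (1 8 4 6 10 9 3 2).
Powers repeat with period 8 on this cycle, and 85 mod 8 = 5, so f^85(8) = f^5(8).
Stepping 5 places around the cycle: 8 → 4 → 6 → 10 → 9 → 3.

3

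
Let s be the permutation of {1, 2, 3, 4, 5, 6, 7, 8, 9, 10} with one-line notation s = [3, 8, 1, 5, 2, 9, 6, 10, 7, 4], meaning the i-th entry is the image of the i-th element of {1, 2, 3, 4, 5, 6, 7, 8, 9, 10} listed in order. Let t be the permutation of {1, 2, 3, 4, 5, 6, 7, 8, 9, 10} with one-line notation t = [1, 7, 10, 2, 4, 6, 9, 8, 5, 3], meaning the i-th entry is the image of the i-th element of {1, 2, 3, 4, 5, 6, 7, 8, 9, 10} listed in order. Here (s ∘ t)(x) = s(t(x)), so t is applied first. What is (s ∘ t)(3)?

4

(s ∘ t)(3) = s(t(3)). t(3) = 10, then s(10) = 4. So (s ∘ t)(3) = 4.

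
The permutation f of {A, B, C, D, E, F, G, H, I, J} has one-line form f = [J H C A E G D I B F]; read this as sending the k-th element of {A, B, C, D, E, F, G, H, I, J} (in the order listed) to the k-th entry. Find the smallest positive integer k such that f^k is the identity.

Writing f as disjoint cycles, the cycle lengths are 5, 3, 1, 1.
The order of f is the least common multiple of its cycle lengths: lcm(5, 3) = 15.

15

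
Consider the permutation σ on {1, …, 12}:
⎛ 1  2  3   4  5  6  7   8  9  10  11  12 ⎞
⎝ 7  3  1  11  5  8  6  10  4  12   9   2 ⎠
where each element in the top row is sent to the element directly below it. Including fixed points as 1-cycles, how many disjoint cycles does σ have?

3

The cycle decomposition is (1, 7, 6, 8, 10, 12, 2, 3)(4, 11, 9)(5), which has 3 cycles (counting 1-cycles).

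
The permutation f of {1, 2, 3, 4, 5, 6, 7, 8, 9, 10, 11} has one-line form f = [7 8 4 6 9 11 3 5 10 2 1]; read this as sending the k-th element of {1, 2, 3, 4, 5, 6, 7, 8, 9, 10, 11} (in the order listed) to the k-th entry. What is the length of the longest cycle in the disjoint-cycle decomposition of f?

6

Decomposing into disjoint cycles gives (1, 7, 3, 4, 6, 11)(2, 8, 5, 9, 10); the longest has length 6.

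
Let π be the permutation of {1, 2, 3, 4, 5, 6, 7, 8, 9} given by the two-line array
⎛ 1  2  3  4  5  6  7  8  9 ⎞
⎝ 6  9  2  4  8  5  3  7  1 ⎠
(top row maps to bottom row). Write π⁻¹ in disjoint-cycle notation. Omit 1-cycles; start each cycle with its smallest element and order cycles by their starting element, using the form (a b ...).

The cycle decomposition of π is (1 6 5 8 7 3 2 9).
Reversing each cycle (and rotating so the smallest element leads) gives π⁻¹ = (1 9 2 3 7 8 5 6).

(1 9 2 3 7 8 5 6)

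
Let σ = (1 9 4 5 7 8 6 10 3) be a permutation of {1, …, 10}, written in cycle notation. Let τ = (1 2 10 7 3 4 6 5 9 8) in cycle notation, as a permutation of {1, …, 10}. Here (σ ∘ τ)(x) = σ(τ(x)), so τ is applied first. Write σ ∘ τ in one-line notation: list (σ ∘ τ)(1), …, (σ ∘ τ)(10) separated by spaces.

For each element, apply τ then σ: 1 → 2 → 2; 2 → 10 → 3; 3 → 4 → 5; 4 → 6 → 10; 5 → 9 → 4; 6 → 5 → 7; 7 → 3 → 1; 8 → 1 → 9; 9 → 8 → 6; 10 → 7 → 8.
So σ ∘ τ in one-line form is 2 3 5 10 4 7 1 9 6 8.

2 3 5 10 4 7 1 9 6 8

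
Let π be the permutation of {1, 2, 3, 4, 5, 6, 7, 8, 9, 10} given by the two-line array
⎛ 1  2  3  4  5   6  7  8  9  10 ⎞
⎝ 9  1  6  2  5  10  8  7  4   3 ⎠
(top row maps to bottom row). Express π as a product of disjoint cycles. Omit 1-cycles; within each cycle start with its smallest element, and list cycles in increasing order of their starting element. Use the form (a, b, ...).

Iterating π from 1 gives 1 → 9 → 4 → 2 → 1; that is the 4-cycle (1, 9, 4, 2).
Continuing from each remaining unvisited element yields (1, 9, 4, 2)(3, 6, 10)(7, 8).

(1, 9, 4, 2)(3, 6, 10)(7, 8)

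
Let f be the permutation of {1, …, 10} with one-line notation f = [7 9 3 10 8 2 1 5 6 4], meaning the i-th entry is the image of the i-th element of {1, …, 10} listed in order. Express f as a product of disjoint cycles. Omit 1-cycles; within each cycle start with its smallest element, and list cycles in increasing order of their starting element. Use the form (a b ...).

Iterating f from 1 gives 1 → 7 → 1; that is the 2-cycle (1 7).
Repeating from the next unused element and collecting all non-trivial cycles gives (1 7)(2 9 6)(4 10)(5 8).

(1 7)(2 9 6)(4 10)(5 8)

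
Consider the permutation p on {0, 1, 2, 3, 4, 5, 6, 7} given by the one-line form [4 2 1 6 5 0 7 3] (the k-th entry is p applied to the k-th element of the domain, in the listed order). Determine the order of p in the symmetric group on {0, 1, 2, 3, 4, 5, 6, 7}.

Writing p as disjoint cycles, the cycle lengths are 3, 3, 2.
The order is lcm(3, 3, 2) = 6.

6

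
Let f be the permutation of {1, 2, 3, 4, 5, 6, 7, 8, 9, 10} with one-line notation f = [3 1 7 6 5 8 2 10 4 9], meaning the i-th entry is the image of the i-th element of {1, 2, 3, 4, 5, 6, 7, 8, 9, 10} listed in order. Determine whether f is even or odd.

In disjoint-cycle form the cycle lengths are 5, 4, 1.
A cycle is odd iff its length is even; f has 1 even-length cycle, so sgn(f) = (−1)^1 and f is odd.

odd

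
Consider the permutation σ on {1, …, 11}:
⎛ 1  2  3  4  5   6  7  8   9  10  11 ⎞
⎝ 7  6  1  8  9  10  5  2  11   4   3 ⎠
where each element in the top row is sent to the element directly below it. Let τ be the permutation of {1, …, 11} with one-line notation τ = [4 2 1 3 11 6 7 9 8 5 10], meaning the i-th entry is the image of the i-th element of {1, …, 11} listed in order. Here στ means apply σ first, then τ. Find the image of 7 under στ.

(στ)(7) = τ(σ(7)). σ(7) = 5, then τ(5) = 11. So (στ)(7) = 11.

11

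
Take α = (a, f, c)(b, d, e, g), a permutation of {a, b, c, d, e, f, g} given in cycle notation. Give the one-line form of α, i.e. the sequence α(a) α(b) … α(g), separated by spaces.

Each element maps to the next entry in its cycle (wrapping to the front): a↦f, b↦d, c↦a, d↦e, e↦g, f↦c, g↦b.
Listing these in domain order gives f d a e g c b.

f d a e g c b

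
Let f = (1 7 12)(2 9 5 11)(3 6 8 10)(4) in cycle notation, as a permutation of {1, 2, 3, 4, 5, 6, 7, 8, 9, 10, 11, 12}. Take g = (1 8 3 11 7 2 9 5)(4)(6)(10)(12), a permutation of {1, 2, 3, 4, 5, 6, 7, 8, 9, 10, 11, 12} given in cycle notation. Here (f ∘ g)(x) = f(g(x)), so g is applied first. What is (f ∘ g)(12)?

(f ∘ g)(12) = f(g(12)). g(12) = 12, then f(12) = 1. So (f ∘ g)(12) = 1.

1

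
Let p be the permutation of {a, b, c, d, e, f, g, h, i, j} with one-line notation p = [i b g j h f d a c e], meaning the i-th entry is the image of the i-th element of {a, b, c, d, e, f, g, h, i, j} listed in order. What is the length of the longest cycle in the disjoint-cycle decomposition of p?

8

Decomposing into disjoint cycles gives (a i c g d j e h); the longest has length 8.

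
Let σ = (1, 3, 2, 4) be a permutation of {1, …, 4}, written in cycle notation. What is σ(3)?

3 appears in (1, 3, 2, 4); the next entry (wrapping around) is 2.

2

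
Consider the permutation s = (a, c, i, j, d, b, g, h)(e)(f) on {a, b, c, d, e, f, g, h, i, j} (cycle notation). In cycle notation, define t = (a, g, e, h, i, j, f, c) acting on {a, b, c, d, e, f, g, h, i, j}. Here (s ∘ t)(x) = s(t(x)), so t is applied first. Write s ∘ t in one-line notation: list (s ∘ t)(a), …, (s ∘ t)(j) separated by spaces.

Chase each element through t then s: a → g → h; b → b → g; c → a → c; d → d → b; e → h → a; f → c → i; g → e → e; h → i → j; i → j → d; j → f → f.
Collecting the images, s ∘ t = [h g c b a i e j d f].

h g c b a i e j d f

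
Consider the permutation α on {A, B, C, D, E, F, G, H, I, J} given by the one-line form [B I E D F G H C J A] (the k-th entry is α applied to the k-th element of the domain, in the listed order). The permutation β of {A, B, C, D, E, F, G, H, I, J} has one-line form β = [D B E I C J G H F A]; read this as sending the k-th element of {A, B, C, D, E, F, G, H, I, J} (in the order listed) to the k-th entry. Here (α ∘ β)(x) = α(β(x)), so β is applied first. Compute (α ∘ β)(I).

G

β(I) = F, then α(F) = G; composing gives (α ∘ β)(I) = G.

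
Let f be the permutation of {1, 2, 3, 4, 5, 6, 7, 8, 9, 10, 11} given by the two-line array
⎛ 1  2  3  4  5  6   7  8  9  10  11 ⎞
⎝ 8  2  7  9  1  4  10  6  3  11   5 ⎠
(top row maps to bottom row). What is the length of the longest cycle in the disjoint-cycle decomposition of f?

Decomposing into disjoint cycles gives (1 8 6 4 9 3 7 10 11 5); the longest has length 10.

10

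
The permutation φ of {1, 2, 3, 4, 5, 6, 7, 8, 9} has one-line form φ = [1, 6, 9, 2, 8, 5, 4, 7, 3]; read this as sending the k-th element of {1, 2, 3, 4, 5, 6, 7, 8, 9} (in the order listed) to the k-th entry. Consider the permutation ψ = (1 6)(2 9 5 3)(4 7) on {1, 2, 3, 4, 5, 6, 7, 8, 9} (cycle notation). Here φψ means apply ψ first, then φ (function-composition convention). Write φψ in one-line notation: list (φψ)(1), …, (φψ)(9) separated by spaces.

5 3 6 4 9 1 2 7 8

For each element, apply ψ then φ: 1 → 6 → 5; 2 → 9 → 3; 3 → 2 → 6; 4 → 7 → 4; 5 → 3 → 9; 6 → 1 → 1; 7 → 4 → 2; 8 → 8 → 7; 9 → 5 → 8.
Collecting the images, φψ = [5 3 6 4 9 1 2 7 8].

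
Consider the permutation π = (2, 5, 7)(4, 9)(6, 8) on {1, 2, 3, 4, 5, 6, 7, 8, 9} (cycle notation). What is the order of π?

The cycle type of π is (3, 2, 2, 1, 1).
The order of π is the least common multiple of its cycle lengths: lcm(3, 2, 2) = 6.

6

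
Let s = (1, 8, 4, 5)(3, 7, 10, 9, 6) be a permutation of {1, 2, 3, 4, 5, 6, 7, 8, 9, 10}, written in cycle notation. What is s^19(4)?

8

4 lies in the 4-cycle (1, 8, 4, 5).
Since the cycle has length 4, s^19 acts on it the same as s^3 (19 mod 4 = 3).
Stepping 3 places around the cycle: 4 → 5 → 1 → 8.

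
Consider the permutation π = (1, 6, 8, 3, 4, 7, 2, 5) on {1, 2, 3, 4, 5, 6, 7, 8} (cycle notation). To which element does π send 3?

In the cycle (1, 6, 8, 3, 4, 7, 2, 5), 3 is followed by 4, so π(3) = 4.

4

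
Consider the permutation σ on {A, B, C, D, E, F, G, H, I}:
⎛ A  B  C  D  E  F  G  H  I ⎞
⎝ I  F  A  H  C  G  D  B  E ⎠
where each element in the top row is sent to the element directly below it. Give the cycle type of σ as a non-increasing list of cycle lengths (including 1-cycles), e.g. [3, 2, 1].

[5, 4]

The disjoint cycles are (A, I, E, C)(B, F, G, D, H), with lengths 5, 4 in non-increasing order.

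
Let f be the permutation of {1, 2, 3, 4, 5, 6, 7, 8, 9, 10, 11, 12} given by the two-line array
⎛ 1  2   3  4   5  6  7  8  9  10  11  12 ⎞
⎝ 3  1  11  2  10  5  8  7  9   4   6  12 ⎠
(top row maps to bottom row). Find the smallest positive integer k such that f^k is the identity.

The disjoint-cycle form of f has cycle lengths 8, 2, 1, 1.
The order is lcm(8, 2) = 8.

8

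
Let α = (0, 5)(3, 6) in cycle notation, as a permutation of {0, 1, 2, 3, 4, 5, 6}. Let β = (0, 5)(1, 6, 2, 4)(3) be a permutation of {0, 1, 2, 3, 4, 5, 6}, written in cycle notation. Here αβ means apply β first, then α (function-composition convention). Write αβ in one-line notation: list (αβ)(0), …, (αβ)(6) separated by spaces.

(αβ)(x) = α(β(x)). Computing each image: α(β(0)) = α(5) = 0, α(β(1)) = α(6) = 3, α(β(2)) = α(4) = 4, α(β(3)) = α(3) = 6, α(β(4)) = α(1) = 1, α(β(5)) = α(0) = 5, α(β(6)) = α(2) = 2.
Hence αβ = [0 3 4 6 1 5 2].

0 3 4 6 1 5 2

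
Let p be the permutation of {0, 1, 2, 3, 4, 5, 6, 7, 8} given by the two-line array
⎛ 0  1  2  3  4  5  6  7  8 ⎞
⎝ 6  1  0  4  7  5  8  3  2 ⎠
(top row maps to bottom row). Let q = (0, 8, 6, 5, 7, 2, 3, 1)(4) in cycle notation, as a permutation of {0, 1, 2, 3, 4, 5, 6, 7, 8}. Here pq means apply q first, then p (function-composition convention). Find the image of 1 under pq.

(pq)(1) = p(q(1)). q(1) = 0, then p(0) = 6. So (pq)(1) = 6.

6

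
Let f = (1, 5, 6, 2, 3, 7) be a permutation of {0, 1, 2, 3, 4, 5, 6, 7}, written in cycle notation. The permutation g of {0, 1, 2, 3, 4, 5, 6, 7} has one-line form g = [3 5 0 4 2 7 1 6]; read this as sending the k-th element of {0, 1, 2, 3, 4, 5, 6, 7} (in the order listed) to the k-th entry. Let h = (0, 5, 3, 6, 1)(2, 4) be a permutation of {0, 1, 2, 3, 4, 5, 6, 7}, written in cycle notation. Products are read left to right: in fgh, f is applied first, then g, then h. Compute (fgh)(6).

(fgh)(6) = h(g(f(6))). f(6) = 2, then g(2) = 0, then h(0) = 5, so the result is 5.

5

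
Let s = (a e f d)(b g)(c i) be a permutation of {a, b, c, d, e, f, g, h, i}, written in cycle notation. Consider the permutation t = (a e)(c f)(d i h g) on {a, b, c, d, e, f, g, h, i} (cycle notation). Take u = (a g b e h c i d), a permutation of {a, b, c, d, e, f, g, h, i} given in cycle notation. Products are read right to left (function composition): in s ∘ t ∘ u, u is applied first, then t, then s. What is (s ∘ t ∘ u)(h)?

d

Apply the permutations in order: u(h) = c, then t(c) = f, then s(f) = d. So (s ∘ t ∘ u)(h) = d.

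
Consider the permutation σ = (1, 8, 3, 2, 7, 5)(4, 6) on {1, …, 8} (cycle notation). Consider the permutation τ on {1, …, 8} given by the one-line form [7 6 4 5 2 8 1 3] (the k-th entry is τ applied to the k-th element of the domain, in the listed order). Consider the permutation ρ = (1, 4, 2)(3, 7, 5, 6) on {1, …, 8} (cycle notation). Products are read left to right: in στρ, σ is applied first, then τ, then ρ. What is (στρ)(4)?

8

Chase 4: σ(4) = 6; τ(6) = 8; ρ(8) = 8. Hence (στρ)(4) = 8.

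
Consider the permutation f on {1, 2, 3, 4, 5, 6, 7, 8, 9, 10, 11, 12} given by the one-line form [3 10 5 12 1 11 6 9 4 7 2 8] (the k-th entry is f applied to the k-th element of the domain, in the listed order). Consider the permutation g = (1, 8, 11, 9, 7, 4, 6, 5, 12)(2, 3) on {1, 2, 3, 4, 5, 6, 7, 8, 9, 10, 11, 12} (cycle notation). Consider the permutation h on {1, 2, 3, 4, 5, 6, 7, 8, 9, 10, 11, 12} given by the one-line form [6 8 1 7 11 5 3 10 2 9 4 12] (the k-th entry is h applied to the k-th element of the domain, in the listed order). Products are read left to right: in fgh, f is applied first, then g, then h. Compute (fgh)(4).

6

Chase 4: f(4) = 12; g(12) = 1; h(1) = 6. Hence (fgh)(4) = 6.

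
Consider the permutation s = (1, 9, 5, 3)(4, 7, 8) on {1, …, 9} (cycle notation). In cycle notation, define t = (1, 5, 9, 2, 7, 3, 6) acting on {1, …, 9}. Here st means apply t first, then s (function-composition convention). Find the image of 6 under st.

t(6) = 1, then s(1) = 9; composing gives (st)(6) = 9.

9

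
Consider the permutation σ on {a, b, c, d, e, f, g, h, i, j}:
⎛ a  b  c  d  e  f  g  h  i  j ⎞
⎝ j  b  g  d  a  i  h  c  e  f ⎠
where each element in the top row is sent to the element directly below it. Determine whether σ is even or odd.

In disjoint-cycle form the cycle lengths are 5, 3, 1, 1.
A cycle is odd iff its length is even; σ has 0 even-length cycles, so sgn(σ) = (−1)^0 and σ is even.

even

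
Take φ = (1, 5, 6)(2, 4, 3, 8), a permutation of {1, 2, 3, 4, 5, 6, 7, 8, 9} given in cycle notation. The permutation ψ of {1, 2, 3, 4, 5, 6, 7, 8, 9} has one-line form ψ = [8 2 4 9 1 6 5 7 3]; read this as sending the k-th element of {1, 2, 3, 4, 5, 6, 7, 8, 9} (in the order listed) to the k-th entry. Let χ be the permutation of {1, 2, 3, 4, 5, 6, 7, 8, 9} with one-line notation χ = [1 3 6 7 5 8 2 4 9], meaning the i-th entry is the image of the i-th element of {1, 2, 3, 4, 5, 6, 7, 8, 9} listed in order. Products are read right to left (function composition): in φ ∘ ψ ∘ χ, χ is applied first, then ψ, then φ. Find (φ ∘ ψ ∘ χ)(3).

1

Chase 3: χ(3) = 6; ψ(6) = 6; φ(6) = 1. Hence (φ ∘ ψ ∘ χ)(3) = 1.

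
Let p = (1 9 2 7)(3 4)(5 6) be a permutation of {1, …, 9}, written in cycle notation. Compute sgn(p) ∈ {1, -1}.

-1

The cycle lengths are 4, 2, 2, 1.
A cycle of length ℓ contributes ℓ−1 transpositions, so p is a product of 3 + 1 + 1 = 5 transpositions — odd.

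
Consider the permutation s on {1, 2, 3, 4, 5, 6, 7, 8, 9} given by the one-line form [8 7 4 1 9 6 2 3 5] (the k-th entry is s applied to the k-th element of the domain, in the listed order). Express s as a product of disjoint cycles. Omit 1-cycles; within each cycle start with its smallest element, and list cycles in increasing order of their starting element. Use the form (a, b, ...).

Start at 1 and follow images: 1 → 8 → 3 → 4 → 1, giving the cycle (1, 8, 3, 4).
Continuing from each remaining unvisited element yields (1, 8, 3, 4)(2, 7)(5, 9).

(1, 8, 3, 4)(2, 7)(5, 9)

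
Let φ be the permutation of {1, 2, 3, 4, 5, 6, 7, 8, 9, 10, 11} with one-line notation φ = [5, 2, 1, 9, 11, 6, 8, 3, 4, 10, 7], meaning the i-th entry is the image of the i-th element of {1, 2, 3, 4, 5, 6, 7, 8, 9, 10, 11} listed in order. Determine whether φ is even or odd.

even

In disjoint-cycle form the cycle lengths are 6, 2, 1, 1, 1.
A cycle of length ℓ contributes ℓ−1 transpositions, so φ is a product of 5 + 1 = 6 transpositions — even.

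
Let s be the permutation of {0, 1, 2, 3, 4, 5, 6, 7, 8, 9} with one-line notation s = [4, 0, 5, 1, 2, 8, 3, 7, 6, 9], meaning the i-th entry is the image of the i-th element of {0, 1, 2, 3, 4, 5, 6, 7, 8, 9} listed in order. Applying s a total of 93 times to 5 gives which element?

0

Tracing 5 → 8 → … returns to 5 after 8 steps, so 5 lies in an 8-cycle (0, 4, 2, 5, 8, 6, 3, 1).
On an 8-cycle, s^8 is the identity, so s^93 = s^5 there (93 ≡ 5 mod 8).
Stepping 5 places around the cycle: 5 → 8 → 6 → 3 → 1 → 0.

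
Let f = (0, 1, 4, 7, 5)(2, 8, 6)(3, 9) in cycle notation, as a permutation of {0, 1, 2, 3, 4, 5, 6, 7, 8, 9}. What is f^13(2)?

2 lies in the 3-cycle (2, 8, 6).
Since the cycle has length 3, f^13 acts on it the same as f^1 (13 mod 3 = 1).
Stepping 1 place around the cycle: 2 → 8.

8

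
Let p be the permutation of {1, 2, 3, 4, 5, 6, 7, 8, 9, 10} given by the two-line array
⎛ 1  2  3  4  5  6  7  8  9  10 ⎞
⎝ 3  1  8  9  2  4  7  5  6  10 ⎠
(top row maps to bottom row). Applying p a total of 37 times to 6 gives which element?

4

Tracing 6 → 4 → … returns to 6 after 3 steps, so 6 lies in a 3-cycle (4, 9, 6).
Powers repeat with period 3 on this cycle, and 37 mod 3 = 1, so p^37(6) = p^1(6).
Stepping 1 place around the cycle: 6 → 4.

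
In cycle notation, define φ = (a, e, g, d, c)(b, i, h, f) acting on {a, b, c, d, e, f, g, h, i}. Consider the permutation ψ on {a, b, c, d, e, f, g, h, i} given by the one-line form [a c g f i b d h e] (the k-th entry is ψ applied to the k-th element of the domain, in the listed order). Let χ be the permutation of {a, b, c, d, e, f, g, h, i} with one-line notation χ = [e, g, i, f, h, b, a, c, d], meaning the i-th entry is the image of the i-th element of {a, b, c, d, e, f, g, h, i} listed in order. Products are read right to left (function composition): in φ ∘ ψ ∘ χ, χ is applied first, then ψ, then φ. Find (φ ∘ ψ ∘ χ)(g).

(φ ∘ ψ ∘ χ)(g) = φ(ψ(χ(g))). χ(g) = a, then ψ(a) = a, then φ(a) = e, so the result is e.

e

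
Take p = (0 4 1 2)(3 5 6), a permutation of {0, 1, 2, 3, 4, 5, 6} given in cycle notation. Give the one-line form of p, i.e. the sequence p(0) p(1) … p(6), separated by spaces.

Reading each image from the cycles: 0→4, 1→2, 2→0, 3→5, 4→1, 5→6, 6→3.
So the one-line form is 4 2 0 5 1 6 3.

4 2 0 5 1 6 3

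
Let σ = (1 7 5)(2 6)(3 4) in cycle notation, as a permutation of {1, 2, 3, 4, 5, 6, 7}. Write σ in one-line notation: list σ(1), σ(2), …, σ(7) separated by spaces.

Reading each image from the cycles: 1↦7, 2↦6, 3↦4, 4↦3, 5↦1, 6↦2, 7↦5.
So the one-line form is 7 6 4 3 1 2 5.

7 6 4 3 1 2 5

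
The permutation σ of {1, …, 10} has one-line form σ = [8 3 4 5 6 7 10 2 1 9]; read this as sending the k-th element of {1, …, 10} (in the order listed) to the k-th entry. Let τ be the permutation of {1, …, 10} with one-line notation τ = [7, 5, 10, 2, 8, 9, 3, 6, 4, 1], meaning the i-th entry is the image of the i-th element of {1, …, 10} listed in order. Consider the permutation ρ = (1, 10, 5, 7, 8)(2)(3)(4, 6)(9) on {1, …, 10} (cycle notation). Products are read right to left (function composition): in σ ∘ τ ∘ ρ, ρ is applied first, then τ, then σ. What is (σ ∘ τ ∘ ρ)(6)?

(σ ∘ τ ∘ ρ)(6) = σ(τ(ρ(6))). ρ(6) = 4, then τ(4) = 2, then σ(2) = 3, so the result is 3.

3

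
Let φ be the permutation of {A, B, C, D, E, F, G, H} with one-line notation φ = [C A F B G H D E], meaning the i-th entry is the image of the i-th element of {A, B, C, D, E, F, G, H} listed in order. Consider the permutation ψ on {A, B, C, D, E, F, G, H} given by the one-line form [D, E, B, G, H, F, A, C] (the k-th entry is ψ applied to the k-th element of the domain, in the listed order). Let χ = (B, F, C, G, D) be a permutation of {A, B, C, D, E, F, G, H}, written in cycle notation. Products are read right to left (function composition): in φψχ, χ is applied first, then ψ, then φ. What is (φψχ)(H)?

F

(φψχ)(H) = φ(ψ(χ(H))). χ(H) = H, then ψ(H) = C, then φ(C) = F, so the result is F.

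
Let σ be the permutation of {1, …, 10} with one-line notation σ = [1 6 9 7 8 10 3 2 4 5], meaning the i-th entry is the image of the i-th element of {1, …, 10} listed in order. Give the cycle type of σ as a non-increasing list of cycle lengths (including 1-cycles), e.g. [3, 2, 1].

The disjoint cycles are (1)(2, 6, 10, 5, 8)(3, 9, 4, 7), with lengths 5, 4, 1 in non-increasing order.

[5, 4, 1]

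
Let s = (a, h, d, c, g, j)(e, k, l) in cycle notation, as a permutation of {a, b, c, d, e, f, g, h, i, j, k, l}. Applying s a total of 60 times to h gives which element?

h lies in the 6-cycle (a, h, d, c, g, j).
Powers repeat with period 6 on this cycle, and 60 mod 6 = 0, so s^60(h) = s^0(h).
So s^60(h) = h.

h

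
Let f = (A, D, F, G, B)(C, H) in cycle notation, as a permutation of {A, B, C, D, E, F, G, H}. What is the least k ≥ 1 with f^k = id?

10

The cycle type of f is (5, 2, 1).
Since disjoint cycles commute, ord(f) = lcm(5, 2) = 10.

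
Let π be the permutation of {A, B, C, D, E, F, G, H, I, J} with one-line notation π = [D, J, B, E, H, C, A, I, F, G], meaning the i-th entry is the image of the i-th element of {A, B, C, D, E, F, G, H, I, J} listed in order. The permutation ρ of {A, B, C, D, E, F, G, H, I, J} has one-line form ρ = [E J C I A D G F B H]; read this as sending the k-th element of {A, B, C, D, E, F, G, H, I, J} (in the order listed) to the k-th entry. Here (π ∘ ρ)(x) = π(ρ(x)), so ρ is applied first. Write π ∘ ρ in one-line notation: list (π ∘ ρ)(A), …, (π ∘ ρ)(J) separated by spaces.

For each element, apply ρ then π: A → E → H; B → J → G; C → C → B; D → I → F; E → A → D; F → D → E; G → G → A; H → F → C; I → B → J; J → H → I.
So π ∘ ρ in one-line form is H G B F D E A C J I.

H G B F D E A C J I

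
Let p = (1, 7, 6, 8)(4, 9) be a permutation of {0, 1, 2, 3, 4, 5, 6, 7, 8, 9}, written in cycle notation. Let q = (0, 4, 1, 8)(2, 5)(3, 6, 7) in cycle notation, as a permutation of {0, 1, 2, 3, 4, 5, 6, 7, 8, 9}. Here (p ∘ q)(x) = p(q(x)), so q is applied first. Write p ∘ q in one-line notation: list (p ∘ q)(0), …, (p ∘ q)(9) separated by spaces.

(p ∘ q)(x) = p(q(x)). Computing each image: p(q(0)) = p(4) = 9, p(q(1)) = p(8) = 1, p(q(2)) = p(5) = 5, p(q(3)) = p(6) = 8, p(q(4)) = p(1) = 7, p(q(5)) = p(2) = 2, p(q(6)) = p(7) = 6, p(q(7)) = p(3) = 3, p(q(8)) = p(0) = 0, p(q(9)) = p(9) = 4.
Hence p ∘ q = [9 1 5 8 7 2 6 3 0 4].

9 1 5 8 7 2 6 3 0 4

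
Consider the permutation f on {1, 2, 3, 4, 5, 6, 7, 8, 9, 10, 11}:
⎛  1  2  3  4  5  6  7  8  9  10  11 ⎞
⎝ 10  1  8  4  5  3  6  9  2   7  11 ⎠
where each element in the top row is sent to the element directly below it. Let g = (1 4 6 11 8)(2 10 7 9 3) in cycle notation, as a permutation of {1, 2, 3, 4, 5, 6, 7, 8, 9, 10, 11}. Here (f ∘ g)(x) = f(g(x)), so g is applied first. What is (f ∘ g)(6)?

11

(f ∘ g)(6) = f(g(6)). g(6) = 11, then f(11) = 11. So (f ∘ g)(6) = 11.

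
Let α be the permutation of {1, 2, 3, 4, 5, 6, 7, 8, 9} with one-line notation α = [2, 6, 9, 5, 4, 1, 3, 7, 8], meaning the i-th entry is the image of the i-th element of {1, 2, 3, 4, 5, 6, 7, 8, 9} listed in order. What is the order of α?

12

Writing α as disjoint cycles, the cycle lengths are 4, 3, 2.
The order of α is the least common multiple of its cycle lengths: lcm(4, 3, 2) = 12.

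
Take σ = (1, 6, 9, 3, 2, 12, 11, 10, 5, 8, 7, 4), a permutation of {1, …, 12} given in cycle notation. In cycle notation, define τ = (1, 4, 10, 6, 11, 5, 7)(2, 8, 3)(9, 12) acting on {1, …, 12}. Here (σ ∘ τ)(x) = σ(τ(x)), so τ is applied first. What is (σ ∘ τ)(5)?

4

First apply τ: τ(5) = 7, then σ(7) = 4. Thus (σ ∘ τ)(5) = 4.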